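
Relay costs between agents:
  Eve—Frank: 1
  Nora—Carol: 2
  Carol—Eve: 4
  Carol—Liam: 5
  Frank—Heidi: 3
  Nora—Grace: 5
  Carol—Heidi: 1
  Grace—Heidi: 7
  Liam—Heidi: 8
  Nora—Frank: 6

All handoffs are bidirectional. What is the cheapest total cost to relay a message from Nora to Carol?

A few of the Nora→Carol routes:
Nora-Grace-Heidi-Carol: 5 + 7 + 1 = 13
Nora-Grace-Heidi-Frank-Eve-Carol: 5 + 7 + 3 + 1 + 4 = 20
Nora-Frank-Eve-Carol: 6 + 1 + 4 = 11
Nora-Frank-Heidi-Carol: 6 + 3 + 1 = 10
Nora-Frank-Heidi-Liam-Carol: 6 + 3 + 8 + 5 = 22
Nora-Carol: 2
Shortest: 2.

2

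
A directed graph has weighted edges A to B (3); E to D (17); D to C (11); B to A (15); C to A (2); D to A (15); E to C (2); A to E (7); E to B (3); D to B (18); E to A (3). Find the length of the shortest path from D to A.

Paths from D to A:
D -> B -> A: 18 + 15 = 33
D -> A: 15
D -> C -> A: 11 + 2 = 13
Shortest: 13.

13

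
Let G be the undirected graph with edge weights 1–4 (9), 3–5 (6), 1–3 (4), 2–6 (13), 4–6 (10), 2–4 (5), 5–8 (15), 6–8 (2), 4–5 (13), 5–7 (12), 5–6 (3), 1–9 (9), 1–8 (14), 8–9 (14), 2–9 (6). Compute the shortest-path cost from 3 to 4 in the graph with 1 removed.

19

Some routes from 3 to 4 avoiding 1:
3 → 5 → 4: 6 + 13 = 19
3 → 5 → 8 → 6 → 4: 6 + 15 + 2 + 10 = 33
3 → 5 → 6 → 2 → 4: 6 + 3 + 13 + 5 = 27
3 → 5 → 6 → 4: 6 + 3 + 10 = 19
Best route has total 19.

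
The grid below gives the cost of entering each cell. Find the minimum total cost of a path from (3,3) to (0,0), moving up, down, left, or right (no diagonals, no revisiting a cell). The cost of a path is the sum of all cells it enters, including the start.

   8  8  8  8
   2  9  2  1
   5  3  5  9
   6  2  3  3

26

Path r3c3 → r3c2 → r3c1 → r2c1 → r2c0 → r1c0 → r0c0: 3 + 3 + 2 + 3 + 5 + 2 + 8 = 26.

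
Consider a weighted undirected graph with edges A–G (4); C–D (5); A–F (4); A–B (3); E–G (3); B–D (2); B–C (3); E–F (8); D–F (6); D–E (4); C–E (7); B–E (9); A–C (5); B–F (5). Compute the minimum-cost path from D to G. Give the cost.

7

Comparing a few candidate routes:
D - B - A - G: 2 + 3 + 4 = 9
D - C - A - G: 5 + 5 + 4 = 14
D - E - G: 4 + 3 = 7
Shortest: 7.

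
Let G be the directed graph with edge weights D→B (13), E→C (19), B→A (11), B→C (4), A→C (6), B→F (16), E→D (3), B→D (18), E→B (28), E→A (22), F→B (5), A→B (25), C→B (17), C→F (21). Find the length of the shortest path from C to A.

Paths from C to A:
C → F → B → A: 21 + 5 + 11 = 37
C → B → A: 17 + 11 = 28
Best route has total 28.

28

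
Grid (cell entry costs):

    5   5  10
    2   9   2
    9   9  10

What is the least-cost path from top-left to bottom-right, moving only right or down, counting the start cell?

One optimal route is (0,0)→(1,0)→(1,1)→(1,2)→(2,2).
Its cost is 5 + 2 + 9 + 2 + 10 = 28.

28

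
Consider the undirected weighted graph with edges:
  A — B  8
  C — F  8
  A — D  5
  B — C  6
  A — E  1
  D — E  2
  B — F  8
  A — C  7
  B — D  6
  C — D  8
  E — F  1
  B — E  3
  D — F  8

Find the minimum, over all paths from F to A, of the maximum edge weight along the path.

A few of the F→A routes:
F → E → B → C → A: max(1, 3, 6, 7) = 7
F → E → B → D → A: max(1, 3, 6, 5) = 6
F → E → A: max(1, 1) = 1
F → E → D → A: max(1, 2, 5) = 5
F → E → D → B → C → A: max(1, 2, 6, 6, 7) = 7
The minimum achievable maximum is 1.

1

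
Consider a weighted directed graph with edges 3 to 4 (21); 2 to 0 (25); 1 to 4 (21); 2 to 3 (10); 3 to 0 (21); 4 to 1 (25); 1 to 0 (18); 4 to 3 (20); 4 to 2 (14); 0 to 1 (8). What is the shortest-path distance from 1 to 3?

41

Candidate routes:
1 -> 4 -> 2 -> 3: 21 + 14 + 10 = 45
1 -> 4 -> 3: 21 + 20 = 41
The minimum is 41.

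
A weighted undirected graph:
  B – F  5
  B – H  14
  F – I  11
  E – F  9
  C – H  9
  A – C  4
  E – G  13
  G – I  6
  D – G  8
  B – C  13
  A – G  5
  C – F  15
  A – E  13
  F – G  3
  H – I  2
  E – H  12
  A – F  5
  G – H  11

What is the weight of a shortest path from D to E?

20

Checking several routes:
D -> G -> A -> F -> E: 8 + 5 + 5 + 9 = 27
D -> G -> A -> E: 8 + 5 + 13 = 26
D -> G -> F -> A -> E: 8 + 3 + 5 + 13 = 29
D -> G -> F -> E: 8 + 3 + 9 = 20
D -> G -> E: 8 + 13 = 21
D -> G -> I -> H -> E: 8 + 6 + 2 + 12 = 28
The minimum is 20.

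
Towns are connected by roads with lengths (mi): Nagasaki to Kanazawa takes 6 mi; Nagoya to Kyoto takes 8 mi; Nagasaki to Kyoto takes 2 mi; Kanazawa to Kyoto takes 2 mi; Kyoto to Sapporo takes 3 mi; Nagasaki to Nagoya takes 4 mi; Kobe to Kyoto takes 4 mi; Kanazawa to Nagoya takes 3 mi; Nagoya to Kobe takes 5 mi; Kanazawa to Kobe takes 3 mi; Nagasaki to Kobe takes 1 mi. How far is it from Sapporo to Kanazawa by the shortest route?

5

Comparing a few candidate routes:
Sapporo → Kyoto → Nagasaki → Kobe → Kanazawa: 3 + 2 + 1 + 3 = 9
Sapporo → Kyoto → Kobe → Kanazawa: 3 + 4 + 3 = 10
Sapporo → Kyoto → Nagasaki → Kanazawa: 3 + 2 + 6 = 11
Sapporo → Kyoto → Nagasaki → Nagoya → Kanazawa: 3 + 2 + 4 + 3 = 12
Sapporo → Kyoto → Kanazawa: 3 + 2 = 5
Sapporo → Kyoto → Nagoya → Kanazawa: 3 + 8 + 3 = 14
Best route has total 5 mi.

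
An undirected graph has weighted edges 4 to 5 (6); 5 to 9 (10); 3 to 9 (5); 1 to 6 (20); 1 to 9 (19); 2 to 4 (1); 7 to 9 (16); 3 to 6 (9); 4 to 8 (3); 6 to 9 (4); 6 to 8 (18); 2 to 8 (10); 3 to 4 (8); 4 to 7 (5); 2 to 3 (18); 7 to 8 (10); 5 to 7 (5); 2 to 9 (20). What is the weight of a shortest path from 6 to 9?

4

Comparing a few candidate routes:
6 - 3 - 4 - 5 - 9: 9 + 8 + 6 + 10 = 33
6 - 3 - 4 - 7 - 5 - 9: 9 + 8 + 5 + 5 + 10 = 37
6 - 8 - 4 - 3 - 9: 18 + 3 + 8 + 5 = 34
6 - 9: 4
6 - 3 - 9: 9 + 5 = 14
6 - 8 - 4 - 5 - 9: 18 + 3 + 6 + 10 = 37
Shortest: 4.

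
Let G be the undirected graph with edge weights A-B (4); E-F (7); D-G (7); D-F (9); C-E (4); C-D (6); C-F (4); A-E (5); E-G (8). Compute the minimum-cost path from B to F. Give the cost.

16

Checking several routes:
B - A - E - C - F: 4 + 5 + 4 + 4 = 17
B - A - E - C - D - F: 4 + 5 + 4 + 6 + 9 = 28
B - A - E - G - D - F: 4 + 5 + 8 + 7 + 9 = 33
B - A - E - F: 4 + 5 + 7 = 16
Shortest: 16.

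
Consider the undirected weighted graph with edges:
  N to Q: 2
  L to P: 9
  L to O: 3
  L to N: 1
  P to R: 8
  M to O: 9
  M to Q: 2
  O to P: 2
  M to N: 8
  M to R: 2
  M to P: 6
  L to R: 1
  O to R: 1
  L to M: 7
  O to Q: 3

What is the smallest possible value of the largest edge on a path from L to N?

1

Comparing a few candidate routes:
L→O→P→M→Q→N: max(3, 2, 6, 2, 2) = 6
L→N: max(1) = 1
L→O→R→M→Q→N: max(3, 1, 2, 2, 2) = 3
L→O→Q→N: max(3, 3, 2) = 3
L→R→O→Q→N: max(1, 1, 3, 2) = 3
L→R→M→Q→N: max(1, 2, 2, 2) = 2
Smallest bottleneck: 1.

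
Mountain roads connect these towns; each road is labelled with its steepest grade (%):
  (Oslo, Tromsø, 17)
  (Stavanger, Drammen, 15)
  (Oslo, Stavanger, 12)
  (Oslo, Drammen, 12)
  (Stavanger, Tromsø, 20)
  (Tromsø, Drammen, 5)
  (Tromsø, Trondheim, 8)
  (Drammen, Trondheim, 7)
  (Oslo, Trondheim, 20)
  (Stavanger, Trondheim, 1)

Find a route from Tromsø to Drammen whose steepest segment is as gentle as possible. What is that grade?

Checking several routes:
Tromsø→Oslo→Stavanger→Trondheim→Drammen: max(17, 12, 1, 7) = 17
Tromsø→Drammen: max(5) = 5
Tromsø→Trondheim→Drammen: max(8, 7) = 8
Tromsø→Trondheim→Stavanger→Oslo→Drammen: max(8, 1, 12, 12) = 12
Tromsø→Trondheim→Stavanger→Drammen: max(8, 1, 15) = 15
Smallest bottleneck: 5%.

5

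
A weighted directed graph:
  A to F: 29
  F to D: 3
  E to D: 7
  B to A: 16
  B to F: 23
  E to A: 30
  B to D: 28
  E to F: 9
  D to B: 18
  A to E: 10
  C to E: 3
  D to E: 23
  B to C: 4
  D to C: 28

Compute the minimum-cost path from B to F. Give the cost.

A few of the B→F routes:
B→A→F: 16 + 29 = 45
B→D→E→F: 28 + 23 + 9 = 60
B→C→E→F: 4 + 3 + 9 = 16
B→F: 23
B→A→E→F: 16 + 10 + 9 = 35
Shortest: 16.

16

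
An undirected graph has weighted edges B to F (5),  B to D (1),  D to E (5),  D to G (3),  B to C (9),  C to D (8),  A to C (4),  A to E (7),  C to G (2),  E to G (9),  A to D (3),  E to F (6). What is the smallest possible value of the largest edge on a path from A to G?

Comparing a few candidate routes:
A→E→F→B→D→G: max(7, 6, 5, 1, 3) = 7
A→D→G: max(3, 3) = 3
A→C→G: max(4, 2) = 4
A→E→D→G: max(7, 5, 3) = 7
Smallest bottleneck: 3.

3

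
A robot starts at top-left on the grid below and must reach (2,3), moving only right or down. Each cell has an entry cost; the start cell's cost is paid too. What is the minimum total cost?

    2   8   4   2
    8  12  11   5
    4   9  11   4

25

One optimal route is r0c0 → r0c1 → r0c2 → r0c3 → r1c3 → r2c3.
Its cost is 2 + 8 + 4 + 2 + 5 + 4 = 25.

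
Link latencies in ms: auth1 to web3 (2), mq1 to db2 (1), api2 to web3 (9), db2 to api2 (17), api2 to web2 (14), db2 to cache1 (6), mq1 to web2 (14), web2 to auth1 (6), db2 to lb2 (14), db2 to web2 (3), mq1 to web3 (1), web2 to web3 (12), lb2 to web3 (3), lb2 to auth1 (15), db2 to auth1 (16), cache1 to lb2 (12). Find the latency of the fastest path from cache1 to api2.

Checking several routes:
cache1 → db2 → web2 → api2: 6 + 3 + 14 = 23
cache1 → db2 → api2: 6 + 17 = 23
cache1 → db2 → mq1 → web3 → api2: 6 + 1 + 1 + 9 = 17
Shortest: 17 ms.

17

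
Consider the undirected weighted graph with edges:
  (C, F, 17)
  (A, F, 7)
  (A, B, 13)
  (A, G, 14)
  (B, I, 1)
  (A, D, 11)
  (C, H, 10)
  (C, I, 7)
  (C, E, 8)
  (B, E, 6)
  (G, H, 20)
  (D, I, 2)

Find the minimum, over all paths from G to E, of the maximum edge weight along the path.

Some routes from G to E:
G → A → B → E: max(14, 13, 6) = 14
G → A → D → I → B → E: max(14, 11, 2, 1, 6) = 14
G → A → B → I → C → E: max(14, 13, 1, 7, 8) = 14
Smallest bottleneck: 14.

14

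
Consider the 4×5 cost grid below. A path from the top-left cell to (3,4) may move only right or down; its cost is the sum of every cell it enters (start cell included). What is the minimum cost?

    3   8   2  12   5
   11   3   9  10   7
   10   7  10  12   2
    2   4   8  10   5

One optimal route is [0,0] [0,1] [0,2] [0,3] [0,4] [1,4] [2,4] [3,4].
Its cost is 3 + 8 + 2 + 12 + 5 + 7 + 2 + 5 = 44.

44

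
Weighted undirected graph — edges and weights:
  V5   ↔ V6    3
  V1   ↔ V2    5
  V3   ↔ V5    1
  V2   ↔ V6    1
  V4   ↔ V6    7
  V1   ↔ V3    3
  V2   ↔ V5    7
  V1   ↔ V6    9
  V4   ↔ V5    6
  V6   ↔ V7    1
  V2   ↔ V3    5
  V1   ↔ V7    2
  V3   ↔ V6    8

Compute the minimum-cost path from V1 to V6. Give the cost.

3

A few of the V1→V6 routes:
V1-V3-V5-V6: 3 + 1 + 3 = 7
V1-V6: 9
V1-V7-V6: 2 + 1 = 3
V1-V3-V2-V6: 3 + 5 + 1 = 9
V1-V2-V6: 5 + 1 = 6
V1-V3-V6: 3 + 8 = 11
The minimum is 3.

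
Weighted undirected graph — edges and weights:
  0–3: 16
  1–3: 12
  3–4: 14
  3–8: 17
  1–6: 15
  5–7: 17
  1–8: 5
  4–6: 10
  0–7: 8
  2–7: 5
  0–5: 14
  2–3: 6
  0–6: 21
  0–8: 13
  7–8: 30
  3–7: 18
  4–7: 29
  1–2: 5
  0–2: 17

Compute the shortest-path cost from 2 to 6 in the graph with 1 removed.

Comparing a few candidate routes:
2 → 7 → 0 → 6: 5 + 8 + 21 = 34
2 → 7 → 4 → 6: 5 + 29 + 10 = 44
2 → 3 → 0 → 6: 6 + 16 + 21 = 43
2 → 0 → 6: 17 + 21 = 38
2 → 3 → 4 → 6: 6 + 14 + 10 = 30
The minimum is 30.

30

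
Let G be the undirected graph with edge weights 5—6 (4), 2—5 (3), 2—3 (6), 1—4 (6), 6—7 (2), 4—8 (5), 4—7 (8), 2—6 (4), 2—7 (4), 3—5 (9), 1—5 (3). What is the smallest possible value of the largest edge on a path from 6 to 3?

Comparing a few candidate routes:
6-2-3: max(4, 6) = 6
6-5-2-3: max(4, 3, 6) = 6
6-7-2-3: max(2, 4, 6) = 6
The minimum achievable maximum is 6.

6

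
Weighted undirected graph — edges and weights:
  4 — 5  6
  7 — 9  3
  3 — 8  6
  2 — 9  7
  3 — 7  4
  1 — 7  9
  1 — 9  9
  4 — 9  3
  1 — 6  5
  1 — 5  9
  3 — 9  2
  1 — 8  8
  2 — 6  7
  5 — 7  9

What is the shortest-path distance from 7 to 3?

4

Checking several routes:
7 → 1 → 9 → 3: 9 + 9 + 2 = 20
7 → 3: 4
7 → 5 → 4 → 9 → 3: 9 + 6 + 3 + 2 = 20
7 → 9 → 3: 3 + 2 = 5
The minimum is 4.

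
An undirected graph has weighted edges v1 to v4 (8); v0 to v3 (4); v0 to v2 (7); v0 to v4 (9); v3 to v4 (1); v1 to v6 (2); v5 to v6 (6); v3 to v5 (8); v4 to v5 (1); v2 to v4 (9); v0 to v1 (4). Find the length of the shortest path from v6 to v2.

A few of the v6→v2 routes:
v6→v5→v4→v3→v0→v2: 6 + 1 + 1 + 4 + 7 = 19
v6→v5→v4→v2: 6 + 1 + 9 = 16
v6→v1→v4→v2: 2 + 8 + 9 = 19
v6→v1→v0→v2: 2 + 4 + 7 = 13
Best route has total 13.

13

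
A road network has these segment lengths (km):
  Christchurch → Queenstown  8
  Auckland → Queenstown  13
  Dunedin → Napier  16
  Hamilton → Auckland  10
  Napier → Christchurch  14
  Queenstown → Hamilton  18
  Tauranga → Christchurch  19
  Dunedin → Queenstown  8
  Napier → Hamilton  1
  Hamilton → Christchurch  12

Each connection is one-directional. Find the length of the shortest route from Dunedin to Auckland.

27

Paths from Dunedin to Auckland:
Dunedin-Napier-Hamilton-Auckland: 16 + 1 + 10 = 27
Dunedin-Queenstown-Hamilton-Auckland: 8 + 18 + 10 = 36
Dunedin-Napier-Christchurch-Queenstown-Hamilton-Auckland: 16 + 14 + 8 + 18 + 10 = 66
Best route has total 27 km.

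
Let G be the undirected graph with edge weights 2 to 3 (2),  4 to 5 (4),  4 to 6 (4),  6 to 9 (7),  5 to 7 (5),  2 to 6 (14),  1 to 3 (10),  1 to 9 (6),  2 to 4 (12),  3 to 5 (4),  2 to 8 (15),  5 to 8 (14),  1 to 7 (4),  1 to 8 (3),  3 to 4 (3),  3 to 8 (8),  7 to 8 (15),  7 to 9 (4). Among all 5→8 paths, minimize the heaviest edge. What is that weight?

A few of the 5→8 routes:
5 -> 7 -> 9 -> 1 -> 8: max(5, 4, 6, 3) = 6
5 -> 7 -> 1 -> 8: max(5, 4, 3) = 5
5 -> 3 -> 4 -> 6 -> 9 -> 7 -> 1 -> 8: max(4, 3, 4, 7, 4, 4, 3) = 7
5 -> 3 -> 4 -> 6 -> 9 -> 1 -> 8: max(4, 3, 4, 7, 6, 3) = 7
Best route has worst link 5.

5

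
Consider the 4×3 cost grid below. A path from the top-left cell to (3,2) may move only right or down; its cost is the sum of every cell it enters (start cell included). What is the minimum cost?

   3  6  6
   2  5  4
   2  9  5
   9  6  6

Best path: r0c0 -> r1c0 -> r1c1 -> r1c2 -> r2c2 -> r3c2
Cost: 3 + 2 + 5 + 4 + 5 + 6 = 25

25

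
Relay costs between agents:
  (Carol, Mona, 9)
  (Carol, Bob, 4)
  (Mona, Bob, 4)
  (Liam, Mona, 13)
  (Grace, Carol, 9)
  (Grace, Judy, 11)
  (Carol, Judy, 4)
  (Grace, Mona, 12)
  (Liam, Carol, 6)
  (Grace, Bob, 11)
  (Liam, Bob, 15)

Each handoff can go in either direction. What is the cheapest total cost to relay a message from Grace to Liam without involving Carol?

Comparing a few candidate routes:
Grace-Bob-Liam: 11 + 15 = 26
Grace-Mona-Liam: 12 + 13 = 25
Grace-Bob-Mona-Liam: 11 + 4 + 13 = 28
Best route has total 25.

25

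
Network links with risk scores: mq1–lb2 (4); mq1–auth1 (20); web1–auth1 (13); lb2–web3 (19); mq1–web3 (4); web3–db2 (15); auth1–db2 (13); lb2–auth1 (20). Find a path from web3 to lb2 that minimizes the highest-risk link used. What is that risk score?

4

A few of the web3→lb2 routes:
web3 -> mq1 -> auth1 -> lb2: max(4, 20, 20) = 20
web3 -> mq1 -> lb2: max(4, 4) = 4
web3 -> lb2: max(19) = 19
Best route has worst link 4.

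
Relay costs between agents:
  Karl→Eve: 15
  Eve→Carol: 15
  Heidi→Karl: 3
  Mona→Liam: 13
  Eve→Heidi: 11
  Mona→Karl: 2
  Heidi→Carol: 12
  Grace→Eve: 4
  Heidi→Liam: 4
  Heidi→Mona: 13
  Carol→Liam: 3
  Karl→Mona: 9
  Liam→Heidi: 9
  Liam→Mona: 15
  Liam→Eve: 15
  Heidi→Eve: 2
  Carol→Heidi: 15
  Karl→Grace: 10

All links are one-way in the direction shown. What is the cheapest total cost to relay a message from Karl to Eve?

14

Candidate routes:
Karl→Mona→Liam→Heidi→Eve: 9 + 13 + 9 + 2 = 33
Karl→Mona→Liam→Eve: 9 + 13 + 15 = 37
Karl→Eve: 15
Karl→Grace→Eve: 10 + 4 = 14
The minimum is 14.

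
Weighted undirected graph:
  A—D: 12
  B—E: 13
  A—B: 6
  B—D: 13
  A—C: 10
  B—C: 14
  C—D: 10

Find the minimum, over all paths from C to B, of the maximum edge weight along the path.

Routes from C to B:
C - D - B: max(10, 13) = 13
C - A - D - B: max(10, 12, 13) = 13
C - B: max(14) = 14
C - D - A - B: max(10, 12, 6) = 12
C - A - B: max(10, 6) = 10
The minimum achievable maximum is 10.

10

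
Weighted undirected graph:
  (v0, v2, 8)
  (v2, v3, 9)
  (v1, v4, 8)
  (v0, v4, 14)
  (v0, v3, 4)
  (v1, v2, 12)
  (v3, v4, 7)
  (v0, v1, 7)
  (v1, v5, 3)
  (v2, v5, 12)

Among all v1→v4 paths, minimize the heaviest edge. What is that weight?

7

Some routes from v1 to v4:
v1→v5→v2→v3→v4: max(3, 12, 9, 7) = 12
v1→v4: max(8) = 8
v1→v0→v3→v4: max(7, 4, 7) = 7
v1→v0→v2→v3→v4: max(7, 8, 9, 7) = 9
Smallest bottleneck: 7.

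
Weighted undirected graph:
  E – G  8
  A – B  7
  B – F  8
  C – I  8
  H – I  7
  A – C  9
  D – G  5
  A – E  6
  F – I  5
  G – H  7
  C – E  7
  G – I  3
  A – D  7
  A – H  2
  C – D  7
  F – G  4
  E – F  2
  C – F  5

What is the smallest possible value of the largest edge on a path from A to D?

Comparing a few candidate routes:
A - E - F - C - D: max(6, 2, 5, 7) = 7
A - E - C - D: max(6, 7, 7) = 7
A - E - F - G - D: max(6, 2, 4, 5) = 6
A - E - C - F - I - G - D: max(6, 7, 5, 5, 3, 5) = 7
A - E - F - I - G - D: max(6, 2, 5, 3, 5) = 6
A - E - F - I - H - G - D: max(6, 2, 5, 7, 7, 5) = 7
Best route has worst link 6.

6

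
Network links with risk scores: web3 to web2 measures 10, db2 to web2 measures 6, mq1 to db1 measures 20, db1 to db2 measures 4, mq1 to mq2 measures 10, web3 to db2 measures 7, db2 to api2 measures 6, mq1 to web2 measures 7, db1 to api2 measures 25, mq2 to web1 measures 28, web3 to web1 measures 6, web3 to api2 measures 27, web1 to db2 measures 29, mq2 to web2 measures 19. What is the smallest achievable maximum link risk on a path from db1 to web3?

Some routes from db1 to web3:
db1 - db2 - web3: max(4, 7) = 7
db1 - mq1 - web2 - db2 - web3: max(20, 7, 6, 7) = 20
db1 - db2 - web2 - web3: max(4, 6, 10) = 10
The minimum achievable maximum is 7.

7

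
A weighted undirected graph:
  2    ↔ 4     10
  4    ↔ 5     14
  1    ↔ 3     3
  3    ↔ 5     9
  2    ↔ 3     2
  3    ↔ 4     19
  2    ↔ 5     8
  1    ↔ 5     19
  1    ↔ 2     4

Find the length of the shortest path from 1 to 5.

Checking several routes:
1→2→3→5: 4 + 2 + 9 = 15
1→3→2→5: 3 + 2 + 8 = 13
1→5: 19
1→2→5: 4 + 8 = 12
1→3→5: 3 + 9 = 12
The minimum is 12.

12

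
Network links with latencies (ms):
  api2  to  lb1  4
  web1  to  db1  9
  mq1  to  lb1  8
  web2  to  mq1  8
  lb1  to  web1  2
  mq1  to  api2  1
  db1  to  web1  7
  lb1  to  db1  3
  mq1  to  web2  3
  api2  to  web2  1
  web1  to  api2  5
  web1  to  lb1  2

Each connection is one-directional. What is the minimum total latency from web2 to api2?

Paths from web2 to api2:
web2-mq1-api2: 8 + 1 = 9
web2-mq1-lb1-web1-api2: 8 + 8 + 2 + 5 = 23
web2-mq1-lb1-db1-web1-api2: 8 + 8 + 3 + 7 + 5 = 31
Best route has total 9 ms.

9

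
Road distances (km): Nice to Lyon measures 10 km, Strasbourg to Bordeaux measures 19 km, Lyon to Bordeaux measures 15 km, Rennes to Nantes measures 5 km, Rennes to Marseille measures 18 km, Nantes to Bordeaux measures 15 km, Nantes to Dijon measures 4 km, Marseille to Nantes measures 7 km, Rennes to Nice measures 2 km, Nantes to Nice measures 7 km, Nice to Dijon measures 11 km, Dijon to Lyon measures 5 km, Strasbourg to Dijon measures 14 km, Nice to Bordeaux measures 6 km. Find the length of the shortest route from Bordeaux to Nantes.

13

A few of the Bordeaux→Nantes routes:
Bordeaux -> Nice -> Nantes: 6 + 7 = 13
Bordeaux -> Nice -> Dijon -> Nantes: 6 + 11 + 4 = 21
Bordeaux -> Nice -> Rennes -> Nantes: 6 + 2 + 5 = 13
Bordeaux -> Nantes: 15
Bordeaux -> Lyon -> Dijon -> Nantes: 15 + 5 + 4 = 24
Shortest: 13 km.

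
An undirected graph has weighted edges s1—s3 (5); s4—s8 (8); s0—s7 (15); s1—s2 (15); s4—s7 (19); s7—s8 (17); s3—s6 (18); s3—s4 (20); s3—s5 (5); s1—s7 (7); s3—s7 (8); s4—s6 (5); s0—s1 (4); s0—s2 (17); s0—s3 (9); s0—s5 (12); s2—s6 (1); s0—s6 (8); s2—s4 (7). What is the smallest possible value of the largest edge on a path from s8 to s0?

8

Checking several routes:
s8 -> s4 -> s6 -> s0: max(8, 5, 8) = 8
s8 -> s4 -> s6 -> s2 -> s1 -> s7 -> s0: max(8, 5, 1, 15, 7, 15) = 15
s8 -> s4 -> s6 -> s2 -> s1 -> s7 -> s3 -> s0: max(8, 5, 1, 15, 7, 8, 9) = 15
s8 -> s4 -> s6 -> s2 -> s1 -> s7 -> s3 -> s5 -> s0: max(8, 5, 1, 15, 7, 8, 5, 12) = 15
s8 -> s4 -> s2 -> s6 -> s0: max(8, 7, 1, 8) = 8
The minimum achievable maximum is 8.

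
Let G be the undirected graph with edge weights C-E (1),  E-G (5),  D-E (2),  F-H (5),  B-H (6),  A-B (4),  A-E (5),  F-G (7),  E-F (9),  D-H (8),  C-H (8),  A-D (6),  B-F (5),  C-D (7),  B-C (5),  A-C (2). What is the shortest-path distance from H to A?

A few of the H→A routes:
H -> D -> A: 8 + 6 = 14
H -> C -> A: 8 + 2 = 10
H -> D -> E -> C -> A: 8 + 2 + 1 + 2 = 13
H -> B -> C -> A: 6 + 5 + 2 = 13
H -> B -> A: 6 + 4 = 10
H -> C -> E -> A: 8 + 1 + 5 = 14
Shortest: 10.

10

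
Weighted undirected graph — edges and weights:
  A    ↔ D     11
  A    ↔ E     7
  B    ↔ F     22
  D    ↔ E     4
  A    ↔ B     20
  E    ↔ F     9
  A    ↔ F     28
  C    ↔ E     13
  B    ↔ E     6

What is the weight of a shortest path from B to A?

Checking several routes:
B - A: 20
B - E - D - A: 6 + 4 + 11 = 21
B - F - E - A: 22 + 9 + 7 = 38
B - E - A: 6 + 7 = 13
The minimum is 13.

13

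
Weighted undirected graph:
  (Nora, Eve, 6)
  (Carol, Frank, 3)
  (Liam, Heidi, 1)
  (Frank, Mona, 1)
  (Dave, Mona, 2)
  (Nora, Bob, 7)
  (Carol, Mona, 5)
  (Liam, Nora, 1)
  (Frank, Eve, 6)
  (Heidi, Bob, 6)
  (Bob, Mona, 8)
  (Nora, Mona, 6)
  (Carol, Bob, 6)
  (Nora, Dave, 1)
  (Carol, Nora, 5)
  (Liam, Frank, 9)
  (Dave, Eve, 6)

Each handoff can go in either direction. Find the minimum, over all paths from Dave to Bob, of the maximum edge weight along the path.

A few of the Dave→Bob routes:
Dave - Mona - Nora - Liam - Heidi - Bob: max(2, 6, 1, 1, 6) = 6
Dave - Mona - Nora - Carol - Bob: max(2, 6, 5, 6) = 6
Dave - Mona - Nora - Eve - Frank - Carol - Bob: max(2, 6, 6, 6, 3, 6) = 6
The minimum achievable maximum is 6.

6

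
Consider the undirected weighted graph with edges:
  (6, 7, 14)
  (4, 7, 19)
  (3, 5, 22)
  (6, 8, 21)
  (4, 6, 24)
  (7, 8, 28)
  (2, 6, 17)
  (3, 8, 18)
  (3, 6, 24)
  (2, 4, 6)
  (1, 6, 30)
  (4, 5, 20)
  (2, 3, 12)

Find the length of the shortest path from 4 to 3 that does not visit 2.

42

Some routes from 4 to 3 avoiding 2:
4→5→3: 20 + 22 = 42
4→7→6→3: 19 + 14 + 24 = 57
4→6→3: 24 + 24 = 48
Shortest: 42.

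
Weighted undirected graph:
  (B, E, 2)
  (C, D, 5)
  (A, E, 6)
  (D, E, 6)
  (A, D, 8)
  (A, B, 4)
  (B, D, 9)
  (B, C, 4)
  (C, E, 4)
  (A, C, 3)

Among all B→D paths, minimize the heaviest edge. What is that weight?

5

Comparing a few candidate routes:
B - C - D: max(4, 5) = 5
B - A - C - E - D: max(4, 3, 4, 6) = 6
B - A - C - D: max(4, 3, 5) = 5
B - A - E - D: max(4, 6, 6) = 6
B - E - C - D: max(2, 4, 5) = 5
The minimum achievable maximum is 5.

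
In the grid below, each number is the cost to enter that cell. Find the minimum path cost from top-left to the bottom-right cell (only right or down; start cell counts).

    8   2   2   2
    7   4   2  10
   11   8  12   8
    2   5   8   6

Best path: [0,0] -> [0,1] -> [0,2] -> [0,3] -> [1,3] -> [2,3] -> [3,3]
Cost: 8 + 2 + 2 + 2 + 10 + 8 + 6 = 38

38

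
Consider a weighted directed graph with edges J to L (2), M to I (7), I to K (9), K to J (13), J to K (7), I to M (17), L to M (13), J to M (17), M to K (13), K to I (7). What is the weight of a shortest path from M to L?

Paths from M to L:
M - K - J - L: 13 + 13 + 2 = 28
M - I - K - J - L: 7 + 9 + 13 + 2 = 31
The minimum is 28.

28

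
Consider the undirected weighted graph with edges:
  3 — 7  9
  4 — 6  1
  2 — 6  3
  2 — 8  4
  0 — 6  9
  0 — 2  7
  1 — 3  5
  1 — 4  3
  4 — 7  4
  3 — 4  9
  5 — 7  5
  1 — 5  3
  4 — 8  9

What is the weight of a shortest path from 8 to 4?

Candidate routes:
8-4: 9
8-2-0-6-4: 4 + 7 + 9 + 1 = 21
8-2-6-4: 4 + 3 + 1 = 8
Shortest: 8.

8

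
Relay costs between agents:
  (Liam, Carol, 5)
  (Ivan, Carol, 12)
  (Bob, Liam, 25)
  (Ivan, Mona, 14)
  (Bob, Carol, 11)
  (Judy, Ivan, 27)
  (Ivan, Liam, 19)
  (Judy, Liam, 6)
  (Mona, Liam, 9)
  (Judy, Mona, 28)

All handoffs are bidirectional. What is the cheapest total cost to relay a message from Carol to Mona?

14

A few of the Carol→Mona routes:
Carol - Ivan - Mona: 12 + 14 = 26
Carol - Liam - Ivan - Mona: 5 + 19 + 14 = 38
Carol - Ivan - Liam - Mona: 12 + 19 + 9 = 40
Carol - Liam - Judy - Mona: 5 + 6 + 28 = 39
Carol - Liam - Mona: 5 + 9 = 14
The minimum is 14.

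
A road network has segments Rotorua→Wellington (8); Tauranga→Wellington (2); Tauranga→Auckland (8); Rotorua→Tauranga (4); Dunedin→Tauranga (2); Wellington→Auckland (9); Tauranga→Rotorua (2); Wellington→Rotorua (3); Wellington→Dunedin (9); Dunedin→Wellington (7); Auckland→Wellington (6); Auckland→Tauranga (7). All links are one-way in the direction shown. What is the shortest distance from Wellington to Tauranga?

7

Paths from Wellington to Tauranga:
Wellington-Rotorua-Tauranga: 3 + 4 = 7
Wellington-Auckland-Tauranga: 9 + 7 = 16
Wellington-Dunedin-Tauranga: 9 + 2 = 11
Best route has total 7.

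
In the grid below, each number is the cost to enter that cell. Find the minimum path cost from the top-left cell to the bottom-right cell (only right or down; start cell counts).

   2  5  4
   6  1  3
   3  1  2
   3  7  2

One optimal route is [0,0] → [0,1] → [1,1] → [2,1] → [2,2] → [3,2].
Its cost is 2 + 5 + 1 + 1 + 2 + 2 = 13.

13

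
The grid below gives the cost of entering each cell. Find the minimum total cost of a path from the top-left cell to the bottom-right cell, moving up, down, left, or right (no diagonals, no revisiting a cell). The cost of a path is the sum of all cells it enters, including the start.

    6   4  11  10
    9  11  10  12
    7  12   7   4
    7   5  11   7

49

Take [0,0] → [0,1] → [0,2] → [1,2] → [2,2] → [2,3] → [3,3] for a total of 6 + 4 + 11 + 10 + 7 + 4 + 7 = 49.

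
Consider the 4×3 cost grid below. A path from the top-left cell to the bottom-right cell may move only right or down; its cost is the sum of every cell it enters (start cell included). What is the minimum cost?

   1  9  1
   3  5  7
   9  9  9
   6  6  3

27

Path [0,0]→[1,0]→[1,1]→[2,1]→[3,1]→[3,2]: 1 + 3 + 5 + 9 + 6 + 3 = 27.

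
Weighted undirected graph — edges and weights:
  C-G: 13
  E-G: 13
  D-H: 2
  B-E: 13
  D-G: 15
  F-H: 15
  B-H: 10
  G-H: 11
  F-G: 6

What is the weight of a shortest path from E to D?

Comparing a few candidate routes:
E → G → D: 13 + 15 = 28
E → B → H → G → D: 13 + 10 + 11 + 15 = 49
E → G → F → H → D: 13 + 6 + 15 + 2 = 36
E → G → H → D: 13 + 11 + 2 = 26
E → B → H → D: 13 + 10 + 2 = 25
The minimum is 25.

25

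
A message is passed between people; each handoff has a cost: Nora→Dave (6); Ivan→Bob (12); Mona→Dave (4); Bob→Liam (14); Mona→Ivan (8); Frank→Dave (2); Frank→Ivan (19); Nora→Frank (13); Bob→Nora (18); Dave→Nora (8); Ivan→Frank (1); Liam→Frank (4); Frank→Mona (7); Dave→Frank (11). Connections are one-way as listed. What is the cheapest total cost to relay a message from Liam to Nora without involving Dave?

Candidate routes:
Liam → Frank → Mona → Ivan → Bob → Nora: 4 + 7 + 8 + 12 + 18 = 49
Liam → Frank → Ivan → Bob → Nora: 4 + 19 + 12 + 18 = 53
The minimum is 49.

49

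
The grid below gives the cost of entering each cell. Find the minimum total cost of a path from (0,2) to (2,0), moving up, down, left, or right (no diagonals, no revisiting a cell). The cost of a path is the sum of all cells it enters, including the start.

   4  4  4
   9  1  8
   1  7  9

17

One optimal route is (0,2)→(0,1)→(1,1)→(2,1)→(2,0).
Its cost is 4 + 4 + 1 + 7 + 1 = 17.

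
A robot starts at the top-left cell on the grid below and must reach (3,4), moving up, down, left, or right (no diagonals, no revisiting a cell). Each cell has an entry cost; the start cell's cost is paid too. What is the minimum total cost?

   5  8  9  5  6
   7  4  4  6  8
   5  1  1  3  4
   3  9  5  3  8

Cheapest: r0c0 r1c0 r1c1 r2c1 r2c2 r2c3 r3c3 r3c4
  5 + 7 + 4 + 1 + 1 + 3 + 3 + 8 = 32

32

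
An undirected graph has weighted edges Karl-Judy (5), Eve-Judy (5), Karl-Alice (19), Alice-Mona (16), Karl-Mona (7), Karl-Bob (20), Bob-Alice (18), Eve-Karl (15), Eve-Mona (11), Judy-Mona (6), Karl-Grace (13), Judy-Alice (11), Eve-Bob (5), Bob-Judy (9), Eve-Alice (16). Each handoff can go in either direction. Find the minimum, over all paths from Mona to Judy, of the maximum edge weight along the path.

6

A few of the Mona→Judy routes:
Mona→Eve→Bob→Judy: max(11, 5, 9) = 11
Mona→Karl→Judy: max(7, 5) = 7
Mona→Judy: max(6) = 6
Smallest bottleneck: 6.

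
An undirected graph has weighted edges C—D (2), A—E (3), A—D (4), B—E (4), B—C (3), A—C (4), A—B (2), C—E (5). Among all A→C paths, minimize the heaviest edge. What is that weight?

A few of the A→C routes:
A → C: max(4) = 4
A → D → C: max(4, 2) = 4
A → B → C: max(2, 3) = 3
Smallest bottleneck: 3.

3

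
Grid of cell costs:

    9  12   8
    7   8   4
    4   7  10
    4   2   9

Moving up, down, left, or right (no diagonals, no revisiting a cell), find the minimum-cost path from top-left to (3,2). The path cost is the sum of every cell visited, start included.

Cheapest: r0c0 -> r1c0 -> r2c0 -> r3c0 -> r3c1 -> r3c2
  9 + 7 + 4 + 4 + 2 + 9 = 35

35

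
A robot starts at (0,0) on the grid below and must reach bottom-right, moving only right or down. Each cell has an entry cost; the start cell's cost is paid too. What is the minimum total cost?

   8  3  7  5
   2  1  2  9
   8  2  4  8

One optimal route is r0c0 → r1c0 → r1c1 → r1c2 → r2c2 → r2c3.
Its cost is 8 + 2 + 1 + 2 + 4 + 8 = 25.
(Top row then right column would cost 40.)

25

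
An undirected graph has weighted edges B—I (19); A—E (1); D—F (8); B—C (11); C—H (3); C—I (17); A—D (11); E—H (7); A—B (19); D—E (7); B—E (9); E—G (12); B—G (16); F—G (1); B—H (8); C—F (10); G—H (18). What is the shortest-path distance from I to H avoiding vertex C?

27

Checking several routes:
I → B → A → E → H: 19 + 19 + 1 + 7 = 46
I → B → G → H: 19 + 16 + 18 = 53
I → B → E → H: 19 + 9 + 7 = 35
I → B → G → E → H: 19 + 16 + 12 + 7 = 54
I → B → H: 19 + 8 = 27
The minimum is 27.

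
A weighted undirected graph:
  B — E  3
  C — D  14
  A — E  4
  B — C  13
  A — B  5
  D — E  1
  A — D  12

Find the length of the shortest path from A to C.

Candidate routes:
A-B-C: 5 + 13 = 18
A-E-B-C: 4 + 3 + 13 = 20
A-E-D-C: 4 + 1 + 14 = 19
A-B-E-D-C: 5 + 3 + 1 + 14 = 23
A-D-E-B-C: 12 + 1 + 3 + 13 = 29
A-D-C: 12 + 14 = 26
Shortest: 18.

18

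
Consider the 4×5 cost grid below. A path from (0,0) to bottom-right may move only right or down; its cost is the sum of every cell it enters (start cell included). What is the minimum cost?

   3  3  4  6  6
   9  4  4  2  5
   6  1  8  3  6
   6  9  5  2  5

26

Cheapest: r0c0→r0c1→r0c2→r1c2→r1c3→r2c3→r3c3→r3c4
  3 + 3 + 4 + 4 + 2 + 3 + 2 + 5 = 26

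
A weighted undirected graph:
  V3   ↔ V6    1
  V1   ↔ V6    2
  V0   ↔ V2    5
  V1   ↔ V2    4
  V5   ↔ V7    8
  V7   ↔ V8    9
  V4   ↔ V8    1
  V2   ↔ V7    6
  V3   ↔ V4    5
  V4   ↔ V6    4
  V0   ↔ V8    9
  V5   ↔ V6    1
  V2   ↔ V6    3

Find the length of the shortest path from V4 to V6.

A few of the V4→V6 routes:
V4-V8-V0-V2-V6: 1 + 9 + 5 + 3 = 18
V4-V6: 4
V4-V8-V7-V5-V6: 1 + 9 + 8 + 1 = 19
V4-V3-V6: 5 + 1 = 6
Best route has total 4.

4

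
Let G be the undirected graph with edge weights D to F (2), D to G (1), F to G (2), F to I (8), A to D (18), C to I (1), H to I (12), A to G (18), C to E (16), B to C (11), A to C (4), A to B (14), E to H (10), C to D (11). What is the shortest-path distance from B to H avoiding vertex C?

Checking several routes:
B → A → D → G → F → I → H: 14 + 18 + 1 + 2 + 8 + 12 = 55
B → A → D → F → I → H: 14 + 18 + 2 + 8 + 12 = 54
B → A → G → F → I → H: 14 + 18 + 2 + 8 + 12 = 54
Shortest: 54.

54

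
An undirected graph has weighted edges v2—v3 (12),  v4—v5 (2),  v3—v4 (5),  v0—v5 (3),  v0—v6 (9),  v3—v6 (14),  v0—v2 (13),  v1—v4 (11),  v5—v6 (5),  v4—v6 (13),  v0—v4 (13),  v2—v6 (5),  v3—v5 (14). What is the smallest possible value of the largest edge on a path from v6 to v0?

5

Checking several routes:
v6 - v5 - v0: max(5, 3) = 5
v6 - v2 - v3 - v4 - v5 - v0: max(5, 12, 5, 2, 3) = 12
v6 - v0: max(9) = 9
The minimum achievable maximum is 5.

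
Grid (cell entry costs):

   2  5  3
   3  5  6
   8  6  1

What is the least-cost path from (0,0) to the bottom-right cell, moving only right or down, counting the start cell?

17

Take [0,0]→[0,1]→[0,2]→[1,2]→[2,2] for a total of 2 + 5 + 3 + 6 + 1 = 17.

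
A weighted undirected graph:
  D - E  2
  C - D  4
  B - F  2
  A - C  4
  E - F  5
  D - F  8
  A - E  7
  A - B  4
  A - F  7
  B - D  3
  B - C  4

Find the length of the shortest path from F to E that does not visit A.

Candidate routes:
F→B→D→E: 2 + 3 + 2 = 7
F→D→E: 8 + 2 = 10
F→B→C→D→E: 2 + 4 + 4 + 2 = 12
F→E: 5
Shortest: 5.

5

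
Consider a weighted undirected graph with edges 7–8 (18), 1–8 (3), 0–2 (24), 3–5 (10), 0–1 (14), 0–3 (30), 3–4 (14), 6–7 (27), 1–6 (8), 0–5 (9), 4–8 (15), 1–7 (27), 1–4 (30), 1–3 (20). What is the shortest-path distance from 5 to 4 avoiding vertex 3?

Paths from 5 to 4 avoiding 3:
5→0→1→4: 9 + 14 + 30 = 53
5→0→1→7→8→4: 9 + 14 + 27 + 18 + 15 = 83
5→0→1→6→7→8→4: 9 + 14 + 8 + 27 + 18 + 15 = 91
5→0→1→8→4: 9 + 14 + 3 + 15 = 41
The minimum is 41.

41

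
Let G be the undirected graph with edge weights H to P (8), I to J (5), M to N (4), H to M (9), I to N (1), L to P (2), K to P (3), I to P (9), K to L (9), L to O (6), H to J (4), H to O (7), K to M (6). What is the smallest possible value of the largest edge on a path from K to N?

6

Some routes from K to N:
K - L - P - I - N: max(9, 2, 9, 1) = 9
K - L - P - I - J - H - M - N: max(9, 2, 9, 5, 4, 9, 4) = 9
K - P - H - J - I - N: max(3, 8, 4, 5, 1) = 8
K - L - P - H - J - I - N: max(9, 2, 8, 4, 5, 1) = 9
K - M - N: max(6, 4) = 6
K - P - L - O - H - J - I - N: max(3, 2, 6, 7, 4, 5, 1) = 7
Smallest bottleneck: 6.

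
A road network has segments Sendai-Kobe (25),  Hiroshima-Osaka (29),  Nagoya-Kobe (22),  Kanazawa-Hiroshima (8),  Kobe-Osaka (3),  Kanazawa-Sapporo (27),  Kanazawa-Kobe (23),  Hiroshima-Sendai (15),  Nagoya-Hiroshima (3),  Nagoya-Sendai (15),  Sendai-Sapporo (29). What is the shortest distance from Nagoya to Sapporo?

38

Comparing a few candidate routes:
Nagoya-Hiroshima-Kanazawa-Sapporo: 3 + 8 + 27 = 38
Nagoya-Sendai-Sapporo: 15 + 29 = 44
Nagoya-Hiroshima-Sendai-Sapporo: 3 + 15 + 29 = 47
Nagoya-Sendai-Hiroshima-Kanazawa-Sapporo: 15 + 15 + 8 + 27 = 65
The minimum is 38 mi.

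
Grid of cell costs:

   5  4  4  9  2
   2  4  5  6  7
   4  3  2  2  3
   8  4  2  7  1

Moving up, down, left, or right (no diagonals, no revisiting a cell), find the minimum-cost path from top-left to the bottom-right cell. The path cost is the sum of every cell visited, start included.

Path (0,0) → (1,0) → (1,1) → (2,1) → (2,2) → (2,3) → (2,4) → (3,4): 5 + 2 + 4 + 3 + 2 + 2 + 3 + 1 = 22.

22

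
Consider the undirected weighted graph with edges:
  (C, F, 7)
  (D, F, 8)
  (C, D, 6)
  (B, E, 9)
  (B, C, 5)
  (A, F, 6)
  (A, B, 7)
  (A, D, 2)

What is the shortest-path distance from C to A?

Some routes from C to A:
C -> F -> D -> A: 7 + 8 + 2 = 17
C -> D -> A: 6 + 2 = 8
C -> F -> A: 7 + 6 = 13
C -> B -> A: 5 + 7 = 12
Best route has total 8.

8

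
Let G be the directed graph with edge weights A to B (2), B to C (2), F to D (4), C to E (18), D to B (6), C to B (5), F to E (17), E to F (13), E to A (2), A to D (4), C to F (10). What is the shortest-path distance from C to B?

5

Comparing a few candidate routes:
C - E - A - B: 18 + 2 + 2 = 22
C - B: 5
C - E - A - D - B: 18 + 2 + 4 + 6 = 30
C - F - D - B: 10 + 4 + 6 = 20
C - F - E - A - B: 10 + 17 + 2 + 2 = 31
Best route has total 5.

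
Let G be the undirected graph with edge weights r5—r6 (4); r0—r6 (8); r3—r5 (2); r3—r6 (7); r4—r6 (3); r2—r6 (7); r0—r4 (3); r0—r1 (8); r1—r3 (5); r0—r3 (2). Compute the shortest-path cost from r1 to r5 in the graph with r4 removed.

7

A few of the r1→r5 routes:
r1 -> r3 -> r6 -> r5: 5 + 7 + 4 = 16
r1 -> r3 -> r5: 5 + 2 = 7
r1 -> r0 -> r3 -> r5: 8 + 2 + 2 = 12
The minimum is 7.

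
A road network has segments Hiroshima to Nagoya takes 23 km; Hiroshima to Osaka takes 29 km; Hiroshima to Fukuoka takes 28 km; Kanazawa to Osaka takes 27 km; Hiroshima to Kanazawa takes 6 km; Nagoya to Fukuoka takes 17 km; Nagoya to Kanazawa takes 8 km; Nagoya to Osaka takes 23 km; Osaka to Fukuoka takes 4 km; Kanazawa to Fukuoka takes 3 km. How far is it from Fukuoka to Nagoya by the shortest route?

11

Comparing a few candidate routes:
Fukuoka - Kanazawa - Nagoya: 3 + 8 = 11
Fukuoka - Nagoya: 17
Fukuoka - Osaka - Nagoya: 4 + 23 = 27
The minimum is 11 km.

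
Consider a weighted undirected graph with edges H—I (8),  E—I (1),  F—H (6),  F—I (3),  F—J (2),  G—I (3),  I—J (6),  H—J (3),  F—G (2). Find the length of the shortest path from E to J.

6

Comparing a few candidate routes:
E-I-G-F-J: 1 + 3 + 2 + 2 = 8
E-I-F-J: 1 + 3 + 2 = 6
E-I-J: 1 + 6 = 7
Shortest: 6.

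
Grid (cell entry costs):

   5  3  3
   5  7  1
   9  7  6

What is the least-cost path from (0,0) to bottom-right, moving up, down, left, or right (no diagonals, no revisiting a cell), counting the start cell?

18

Cheapest: (0,0) → (0,1) → (0,2) → (1,2) → (2,2)
  5 + 3 + 3 + 1 + 6 = 18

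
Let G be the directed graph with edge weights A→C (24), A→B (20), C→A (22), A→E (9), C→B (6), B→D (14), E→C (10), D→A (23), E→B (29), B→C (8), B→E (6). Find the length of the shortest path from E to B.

Paths from E to B:
E → C → B: 10 + 6 = 16
E → B: 29
E → C → A → B: 10 + 22 + 20 = 52
Shortest: 16.

16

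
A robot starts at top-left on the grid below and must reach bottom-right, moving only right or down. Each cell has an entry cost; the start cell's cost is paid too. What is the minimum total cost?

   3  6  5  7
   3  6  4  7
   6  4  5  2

Cheapest: [0,0]→[1,0]→[1,1]→[1,2]→[2,2]→[2,3]
  3 + 3 + 6 + 4 + 5 + 2 = 23
(Top row then right column would cost 30.)

23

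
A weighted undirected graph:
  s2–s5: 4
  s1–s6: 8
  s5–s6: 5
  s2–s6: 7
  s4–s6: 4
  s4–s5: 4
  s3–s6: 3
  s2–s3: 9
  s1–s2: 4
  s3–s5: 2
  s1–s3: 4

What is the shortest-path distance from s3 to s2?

Checking several routes:
s3 - s2: 9
s3 - s5 - s2: 2 + 4 = 6
s3 - s1 - s2: 4 + 4 = 8
Best route has total 6.

6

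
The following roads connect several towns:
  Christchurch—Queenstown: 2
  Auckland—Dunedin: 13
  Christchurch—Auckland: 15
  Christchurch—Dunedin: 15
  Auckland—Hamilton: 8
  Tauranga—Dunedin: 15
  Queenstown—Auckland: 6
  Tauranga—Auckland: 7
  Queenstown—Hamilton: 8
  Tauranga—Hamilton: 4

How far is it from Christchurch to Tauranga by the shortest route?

14

Comparing a few candidate routes:
Christchurch→Queenstown→Auckland→Tauranga: 2 + 6 + 7 = 15
Christchurch→Queenstown→Hamilton→Tauranga: 2 + 8 + 4 = 14
Christchurch→Queenstown→Auckland→Hamilton→Tauranga: 2 + 6 + 8 + 4 = 20
Best route has total 14.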